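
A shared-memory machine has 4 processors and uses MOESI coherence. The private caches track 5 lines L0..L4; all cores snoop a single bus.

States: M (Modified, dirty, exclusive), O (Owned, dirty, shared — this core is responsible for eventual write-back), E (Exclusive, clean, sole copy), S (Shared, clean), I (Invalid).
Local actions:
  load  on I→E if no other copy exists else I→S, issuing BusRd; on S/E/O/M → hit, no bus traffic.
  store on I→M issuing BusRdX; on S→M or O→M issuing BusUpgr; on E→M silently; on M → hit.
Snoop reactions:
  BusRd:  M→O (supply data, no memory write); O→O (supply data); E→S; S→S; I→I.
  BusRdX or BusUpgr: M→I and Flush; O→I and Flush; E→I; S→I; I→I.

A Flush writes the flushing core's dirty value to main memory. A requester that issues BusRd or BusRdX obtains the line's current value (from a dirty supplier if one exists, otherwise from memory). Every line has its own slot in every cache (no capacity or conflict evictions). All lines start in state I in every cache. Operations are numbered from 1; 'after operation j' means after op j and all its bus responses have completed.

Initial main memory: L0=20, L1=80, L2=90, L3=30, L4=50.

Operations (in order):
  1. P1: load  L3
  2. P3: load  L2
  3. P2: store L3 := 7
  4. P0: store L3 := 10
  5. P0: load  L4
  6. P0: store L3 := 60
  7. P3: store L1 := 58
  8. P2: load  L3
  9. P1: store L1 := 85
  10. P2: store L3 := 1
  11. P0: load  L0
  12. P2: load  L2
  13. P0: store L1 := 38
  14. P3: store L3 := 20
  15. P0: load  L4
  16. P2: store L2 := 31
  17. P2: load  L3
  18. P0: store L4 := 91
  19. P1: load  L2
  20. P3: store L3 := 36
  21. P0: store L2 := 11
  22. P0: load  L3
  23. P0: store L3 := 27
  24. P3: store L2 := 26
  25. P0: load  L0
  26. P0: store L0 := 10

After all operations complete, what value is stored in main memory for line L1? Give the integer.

memory[L1] = 85

  op1 P1: load  L3 → I/E/I/I on L3; bus BusRd; mem=30
  op2 P3: load  L2 → I/I/I/E on L2; bus BusRd; mem=90
  op3 P2: store L3 := 7 → I/I/M/I on L3; bus BusRdX; mem=30
  op4 P0: store L3 := 10 → M/I/I/I on L3; bus BusRdX Flush; mem=7
  op5 P0: load  L4 → E/I/I/I on L4; bus BusRd; mem=50
  op6 P0: store L3 := 60 → M/I/I/I on L3; bus (none); mem=7
  op7 P3: store L1 := 58 → I/I/I/M on L1; bus BusRdX; mem=80
  op8 P2: load  L3 → O/I/S/I on L3; bus BusRd; mem=7
  op9 P1: store L1 := 85 → I/M/I/I on L1; bus BusRdX Flush; mem=58
  op10 P2: store L3 := 1 → I/I/M/I on L3; bus BusUpgr Flush; mem=60
  op11 P0: load  L0 → E/I/I/I on L0; bus BusRd; mem=20
  op12 P2: load  L2 → I/I/S/S on L2; bus BusRd; mem=90
  op13 P0: store L1 := 38 → M/I/I/I on L1; bus BusRdX Flush; mem=85
  op14 P3: store L3 := 20 → I/I/I/M on L3; bus BusRdX Flush; mem=1
  op15 P0: load  L4 → E/I/I/I on L4; bus (none); mem=50
  op16 P2: store L2 := 31 → I/I/M/I on L2; bus BusUpgr; mem=90
  op17 P2: load  L3 → I/I/S/O on L3; bus BusRd; mem=1
  op18 P0: store L4 := 91 → M/I/I/I on L4; bus (none); mem=50
  op19 P1: load  L2 → I/S/O/I on L2; bus BusRd; mem=90
  op20 P3: store L3 := 36 → I/I/I/M on L3; bus BusUpgr; mem=1
  op21 P0: store L2 := 11 → M/I/I/I on L2; bus BusRdX Flush; mem=31
  op22 P0: load  L3 → S/I/I/O on L3; bus BusRd; mem=1
  op23 P0: store L3 := 27 → M/I/I/I on L3; bus BusUpgr Flush; mem=36
  op24 P3: store L2 := 26 → I/I/I/M on L2; bus BusRdX Flush; mem=11
  op25 P0: load  L0 → E/I/I/I on L0; bus (none); mem=20
  op26 P0: store L0 := 10 → M/I/I/I on L0; bus (none); mem=20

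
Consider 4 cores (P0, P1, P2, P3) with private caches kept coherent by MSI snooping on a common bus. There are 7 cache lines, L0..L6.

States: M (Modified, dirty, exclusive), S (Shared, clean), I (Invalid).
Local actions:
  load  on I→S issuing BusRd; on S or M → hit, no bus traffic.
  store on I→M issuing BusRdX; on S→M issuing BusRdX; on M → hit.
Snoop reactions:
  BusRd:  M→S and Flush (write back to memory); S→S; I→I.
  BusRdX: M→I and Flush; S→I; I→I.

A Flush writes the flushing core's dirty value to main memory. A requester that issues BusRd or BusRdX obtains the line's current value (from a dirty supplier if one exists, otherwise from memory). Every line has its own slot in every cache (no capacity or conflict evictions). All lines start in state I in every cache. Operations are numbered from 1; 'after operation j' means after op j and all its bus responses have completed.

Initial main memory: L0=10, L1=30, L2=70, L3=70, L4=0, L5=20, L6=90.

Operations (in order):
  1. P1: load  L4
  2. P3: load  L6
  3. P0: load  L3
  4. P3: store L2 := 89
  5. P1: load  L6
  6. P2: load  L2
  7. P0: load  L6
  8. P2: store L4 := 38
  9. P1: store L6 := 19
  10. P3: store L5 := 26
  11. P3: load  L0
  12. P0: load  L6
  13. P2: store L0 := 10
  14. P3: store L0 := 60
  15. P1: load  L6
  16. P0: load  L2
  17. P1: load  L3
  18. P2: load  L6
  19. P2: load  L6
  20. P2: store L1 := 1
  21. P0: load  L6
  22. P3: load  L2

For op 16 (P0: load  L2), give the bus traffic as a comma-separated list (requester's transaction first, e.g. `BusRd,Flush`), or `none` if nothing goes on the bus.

[1] P1: load  L4 | P0:I, P1:S(0), P2:I, P3:I | bus: BusRd
[2] P3: load  L6 | P0:I, P1:I, P2:I, P3:S(90) | bus: BusRd
[3] P0: load  L3 | P0:S(70), P1:I, P2:I, P3:I | bus: BusRd
[4] P3: store L2 := 89 | P0:I, P1:I, P2:I, P3:M(89) | bus: BusRdX
[5] P1: load  L6 | P0:I, P1:S(90), P2:I, P3:S(90) | bus: BusRd
[6] P2: load  L2 | P0:I, P1:I, P2:S(89), P3:S(89) | bus: BusRd,Flush
[7] P0: load  L6 | P0:S(90), P1:S(90), P2:I, P3:S(90) | bus: BusRd
[8] P2: store L4 := 38 | P0:I, P1:I, P2:M(38), P3:I | bus: BusRdX
[9] P1: store L6 := 19 | P0:I, P1:M(19), P2:I, P3:I | bus: BusRdX
[10] P3: store L5 := 26 | P0:I, P1:I, P2:I, P3:M(26) | bus: BusRdX
[11] P3: load  L0 | P0:I, P1:I, P2:I, P3:S(10) | bus: BusRd
[12] P0: load  L6 | P0:S(19), P1:S(19), P2:I, P3:I | bus: BusRd,Flush
[13] P2: store L0 := 10 | P0:I, P1:I, P2:M(10), P3:I | bus: BusRdX
[14] P3: store L0 := 60 | P0:I, P1:I, P2:I, P3:M(60) | bus: BusRdX,Flush
[15] P1: load  L6 | P0:S(19), P1:S(19), P2:I, P3:I | bus: none
[16] P0: load  L2 | P0:S(89), P1:I, P2:S(89), P3:S(89) | bus: BusRd
[17] P1: load  L3 | P0:S(70), P1:S(70), P2:I, P3:I | bus: BusRd
[18] P2: load  L6 | P0:S(19), P1:S(19), P2:S(19), P3:I | bus: BusRd
[19] P2: load  L6 | P0:S(19), P1:S(19), P2:S(19), P3:I | bus: none
[20] P2: store L1 := 1 | P0:I, P1:I, P2:M(1), P3:I | bus: BusRdX
[21] P0: load  L6 | P0:S(19), P1:S(19), P2:S(19), P3:I | bus: none
[22] P3: load  L2 | P0:S(89), P1:I, P2:S(89), P3:S(89) | bus: none

bus = BusRd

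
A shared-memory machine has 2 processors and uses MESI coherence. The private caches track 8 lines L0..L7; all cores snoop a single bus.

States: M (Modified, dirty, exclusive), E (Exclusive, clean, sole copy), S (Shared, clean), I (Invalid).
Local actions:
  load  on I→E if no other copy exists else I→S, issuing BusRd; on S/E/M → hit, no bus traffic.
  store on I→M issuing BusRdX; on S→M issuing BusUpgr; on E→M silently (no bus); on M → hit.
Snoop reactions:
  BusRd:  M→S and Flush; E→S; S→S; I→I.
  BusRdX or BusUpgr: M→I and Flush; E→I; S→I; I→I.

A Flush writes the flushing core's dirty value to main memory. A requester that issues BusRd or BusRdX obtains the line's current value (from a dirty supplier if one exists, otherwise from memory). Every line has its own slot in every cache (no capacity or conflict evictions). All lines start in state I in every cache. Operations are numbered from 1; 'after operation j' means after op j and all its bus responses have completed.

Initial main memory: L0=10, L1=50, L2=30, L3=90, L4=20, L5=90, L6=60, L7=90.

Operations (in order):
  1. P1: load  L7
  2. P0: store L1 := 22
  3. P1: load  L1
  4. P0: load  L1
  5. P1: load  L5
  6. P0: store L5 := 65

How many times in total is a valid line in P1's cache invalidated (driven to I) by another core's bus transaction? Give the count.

invalidations = 1

step 1: P1: load  L7  ⟶  IE  (L7)  txn=BusRd  M[L7]=90
step 2: P0: store L1 := 22  ⟶  MI  (L1)  txn=BusRdX  M[L1]=50
step 3: P1: load  L1  ⟶  SS  (L1)  txn=BusRd+Flush  M[L1]=22
step 4: P0: load  L1  ⟶  SS  (L1)  txn=∅  M[L1]=22
step 5: P1: load  L5  ⟶  IE  (L5)  txn=BusRd  M[L5]=90
step 6: P0: store L5 := 65  ⟶  MI  (L5)  txn=BusRdX  M[L5]=90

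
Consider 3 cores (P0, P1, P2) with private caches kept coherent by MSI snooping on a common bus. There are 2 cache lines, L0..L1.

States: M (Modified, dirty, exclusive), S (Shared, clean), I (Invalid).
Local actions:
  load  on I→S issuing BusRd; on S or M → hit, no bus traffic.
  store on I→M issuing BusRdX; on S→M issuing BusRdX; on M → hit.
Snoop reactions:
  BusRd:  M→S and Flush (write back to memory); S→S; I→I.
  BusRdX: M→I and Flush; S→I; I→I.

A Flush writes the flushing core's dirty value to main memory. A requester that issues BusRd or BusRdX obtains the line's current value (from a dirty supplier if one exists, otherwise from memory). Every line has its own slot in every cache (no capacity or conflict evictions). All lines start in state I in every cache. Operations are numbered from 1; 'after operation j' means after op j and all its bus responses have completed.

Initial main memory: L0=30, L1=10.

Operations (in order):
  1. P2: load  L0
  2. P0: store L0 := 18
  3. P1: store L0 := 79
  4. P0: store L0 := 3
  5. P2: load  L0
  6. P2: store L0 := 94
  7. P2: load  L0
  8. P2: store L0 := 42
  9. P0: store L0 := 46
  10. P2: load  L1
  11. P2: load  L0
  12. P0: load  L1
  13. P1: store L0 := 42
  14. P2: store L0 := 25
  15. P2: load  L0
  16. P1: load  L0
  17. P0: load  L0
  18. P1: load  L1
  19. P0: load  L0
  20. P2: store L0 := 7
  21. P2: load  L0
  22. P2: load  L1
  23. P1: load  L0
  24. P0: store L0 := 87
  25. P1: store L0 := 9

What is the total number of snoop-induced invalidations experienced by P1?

1. P2: load  L0  bus=[BusRd]  L0: P0=I P1=I P2=S  mem[L0]=30
2. P0: store L0 := 18  bus=[BusRdX]  L0: P0=M P1=I P2=I  mem[L0]=30
3. P1: store L0 := 79  bus=[BusRdX,Flush]  L0: P0=I P1=M P2=I  mem[L0]=18
4. P0: store L0 := 3  bus=[BusRdX,Flush]  L0: P0=M P1=I P2=I  mem[L0]=79
5. P2: load  L0  bus=[BusRd,Flush]  L0: P0=S P1=I P2=S  mem[L0]=3
6. P2: store L0 := 94  bus=[BusRdX]  L0: P0=I P1=I P2=M  mem[L0]=3
7. P2: load  L0  bus=[-]  L0: P0=I P1=I P2=M  mem[L0]=3
8. P2: store L0 := 42  bus=[-]  L0: P0=I P1=I P2=M  mem[L0]=3
9. P0: store L0 := 46  bus=[BusRdX,Flush]  L0: P0=M P1=I P2=I  mem[L0]=42
10. P2: load  L1  bus=[BusRd]  L1: P0=I P1=I P2=S  mem[L1]=10
11. P2: load  L0  bus=[BusRd,Flush]  L0: P0=S P1=I P2=S  mem[L0]=46
12. P0: load  L1  bus=[BusRd]  L1: P0=S P1=I P2=S  mem[L1]=10
13. P1: store L0 := 42  bus=[BusRdX]  L0: P0=I P1=M P2=I  mem[L0]=46
14. P2: store L0 := 25  bus=[BusRdX,Flush]  L0: P0=I P1=I P2=M  mem[L0]=42
15. P2: load  L0  bus=[-]  L0: P0=I P1=I P2=M  mem[L0]=42
16. P1: load  L0  bus=[BusRd,Flush]  L0: P0=I P1=S P2=S  mem[L0]=25
17. P0: load  L0  bus=[BusRd]  L0: P0=S P1=S P2=S  mem[L0]=25
18. P1: load  L1  bus=[BusRd]  L1: P0=S P1=S P2=S  mem[L1]=10
19. P0: load  L0  bus=[-]  L0: P0=S P1=S P2=S  mem[L0]=25
20. P2: store L0 := 7  bus=[BusRdX]  L0: P0=I P1=I P2=M  mem[L0]=25
21. P2: load  L0  bus=[-]  L0: P0=I P1=I P2=M  mem[L0]=25
22. P2: load  L1  bus=[-]  L1: P0=S P1=S P2=S  mem[L1]=10
23. P1: load  L0  bus=[BusRd,Flush]  L0: P0=I P1=S P2=S  mem[L0]=7
24. P0: store L0 := 87  bus=[BusRdX]  L0: P0=M P1=I P2=I  mem[L0]=7
25. P1: store L0 := 9  bus=[BusRdX,Flush]  L0: P0=I P1=M P2=I  mem[L0]=87

invalidations = 4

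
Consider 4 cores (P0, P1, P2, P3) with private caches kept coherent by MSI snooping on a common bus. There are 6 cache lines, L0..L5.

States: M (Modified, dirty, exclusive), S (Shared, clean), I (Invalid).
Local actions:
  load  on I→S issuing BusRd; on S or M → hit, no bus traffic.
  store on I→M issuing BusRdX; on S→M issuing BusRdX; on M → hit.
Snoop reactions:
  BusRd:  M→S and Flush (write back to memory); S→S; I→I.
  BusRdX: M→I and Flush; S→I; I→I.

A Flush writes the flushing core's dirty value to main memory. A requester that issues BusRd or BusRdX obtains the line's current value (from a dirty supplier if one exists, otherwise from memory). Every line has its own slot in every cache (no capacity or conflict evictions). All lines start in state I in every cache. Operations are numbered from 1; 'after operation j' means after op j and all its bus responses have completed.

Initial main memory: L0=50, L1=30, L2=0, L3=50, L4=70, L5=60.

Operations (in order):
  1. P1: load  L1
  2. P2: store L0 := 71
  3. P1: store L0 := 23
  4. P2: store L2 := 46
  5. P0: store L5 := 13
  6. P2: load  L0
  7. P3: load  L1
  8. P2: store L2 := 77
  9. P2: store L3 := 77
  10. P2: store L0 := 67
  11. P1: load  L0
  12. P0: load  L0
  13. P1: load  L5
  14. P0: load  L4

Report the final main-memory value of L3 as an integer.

memory[L3] = 50

[1] P1: load  L1 | P0:I, P1:S(30), P2:I, P3:I | bus: BusRd
[2] P2: store L0 := 71 | P0:I, P1:I, P2:M(71), P3:I | bus: BusRdX
[3] P1: store L0 := 23 | P0:I, P1:M(23), P2:I, P3:I | bus: BusRdX,Flush
[4] P2: store L2 := 46 | P0:I, P1:I, P2:M(46), P3:I | bus: BusRdX
[5] P0: store L5 := 13 | P0:M(13), P1:I, P2:I, P3:I | bus: BusRdX
[6] P2: load  L0 | P0:I, P1:S(23), P2:S(23), P3:I | bus: BusRd,Flush
[7] P3: load  L1 | P0:I, P1:S(30), P2:I, P3:S(30) | bus: BusRd
[8] P2: store L2 := 77 | P0:I, P1:I, P2:M(77), P3:I | bus: none
[9] P2: store L3 := 77 | P0:I, P1:I, P2:M(77), P3:I | bus: BusRdX
[10] P2: store L0 := 67 | P0:I, P1:I, P2:M(67), P3:I | bus: BusRdX
[11] P1: load  L0 | P0:I, P1:S(67), P2:S(67), P3:I | bus: BusRd,Flush
[12] P0: load  L0 | P0:S(67), P1:S(67), P2:S(67), P3:I | bus: BusRd
[13] P1: load  L5 | P0:S(13), P1:S(13), P2:I, P3:I | bus: BusRd,Flush
[14] P0: load  L4 | P0:S(70), P1:I, P2:I, P3:I | bus: BusRd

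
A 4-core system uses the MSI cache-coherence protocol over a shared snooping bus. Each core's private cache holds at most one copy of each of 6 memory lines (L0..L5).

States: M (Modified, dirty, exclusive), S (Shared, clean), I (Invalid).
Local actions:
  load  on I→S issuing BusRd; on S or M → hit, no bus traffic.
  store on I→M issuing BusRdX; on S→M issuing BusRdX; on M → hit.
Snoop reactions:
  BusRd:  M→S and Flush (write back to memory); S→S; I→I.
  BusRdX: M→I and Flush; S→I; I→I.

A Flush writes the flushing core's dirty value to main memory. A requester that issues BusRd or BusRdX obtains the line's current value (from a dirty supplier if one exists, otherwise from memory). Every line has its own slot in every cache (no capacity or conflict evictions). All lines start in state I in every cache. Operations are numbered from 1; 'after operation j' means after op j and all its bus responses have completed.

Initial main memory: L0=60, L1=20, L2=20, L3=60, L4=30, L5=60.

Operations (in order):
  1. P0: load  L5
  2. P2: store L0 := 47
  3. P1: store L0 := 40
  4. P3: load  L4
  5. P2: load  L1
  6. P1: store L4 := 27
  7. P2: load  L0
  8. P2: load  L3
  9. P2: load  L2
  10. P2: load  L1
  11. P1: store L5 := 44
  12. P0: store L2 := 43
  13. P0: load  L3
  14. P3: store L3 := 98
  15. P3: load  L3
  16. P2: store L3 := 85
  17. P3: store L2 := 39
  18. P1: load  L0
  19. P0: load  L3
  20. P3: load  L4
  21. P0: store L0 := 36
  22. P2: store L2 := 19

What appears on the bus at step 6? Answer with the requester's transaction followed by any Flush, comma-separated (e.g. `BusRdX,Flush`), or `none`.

bus = BusRdX

1. P0: load  L5  bus=[BusRd]  L5: P0=S P1=I P2=I P3=I  mem[L5]=60
2. P2: store L0 := 47  bus=[BusRdX]  L0: P0=I P1=I P2=M P3=I  mem[L0]=60
3. P1: store L0 := 40  bus=[BusRdX,Flush]  L0: P0=I P1=M P2=I P3=I  mem[L0]=47
4. P3: load  L4  bus=[BusRd]  L4: P0=I P1=I P2=I P3=S  mem[L4]=30
5. P2: load  L1  bus=[BusRd]  L1: P0=I P1=I P2=S P3=I  mem[L1]=20
6. P1: store L4 := 27  bus=[BusRdX]  L4: P0=I P1=M P2=I P3=I  mem[L4]=30
7. P2: load  L0  bus=[BusRd,Flush]  L0: P0=I P1=S P2=S P3=I  mem[L0]=40
8. P2: load  L3  bus=[BusRd]  L3: P0=I P1=I P2=S P3=I  mem[L3]=60
9. P2: load  L2  bus=[BusRd]  L2: P0=I P1=I P2=S P3=I  mem[L2]=20
10. P2: load  L1  bus=[-]  L1: P0=I P1=I P2=S P3=I  mem[L1]=20
11. P1: store L5 := 44  bus=[BusRdX]  L5: P0=I P1=M P2=I P3=I  mem[L5]=60
12. P0: store L2 := 43  bus=[BusRdX]  L2: P0=M P1=I P2=I P3=I  mem[L2]=20
13. P0: load  L3  bus=[BusRd]  L3: P0=S P1=I P2=S P3=I  mem[L3]=60
14. P3: store L3 := 98  bus=[BusRdX]  L3: P0=I P1=I P2=I P3=M  mem[L3]=60
15. P3: load  L3  bus=[-]  L3: P0=I P1=I P2=I P3=M  mem[L3]=60
16. P2: store L3 := 85  bus=[BusRdX,Flush]  L3: P0=I P1=I P2=M P3=I  mem[L3]=98
17. P3: store L2 := 39  bus=[BusRdX,Flush]  L2: P0=I P1=I P2=I P3=M  mem[L2]=43
18. P1: load  L0  bus=[-]  L0: P0=I P1=S P2=S P3=I  mem[L0]=40
19. P0: load  L3  bus=[BusRd,Flush]  L3: P0=S P1=I P2=S P3=I  mem[L3]=85
20. P3: load  L4  bus=[BusRd,Flush]  L4: P0=I P1=S P2=I P3=S  mem[L4]=27
21. P0: store L0 := 36  bus=[BusRdX]  L0: P0=M P1=I P2=I P3=I  mem[L0]=40
22. P2: store L2 := 19  bus=[BusRdX,Flush]  L2: P0=I P1=I P2=M P3=I  mem[L2]=39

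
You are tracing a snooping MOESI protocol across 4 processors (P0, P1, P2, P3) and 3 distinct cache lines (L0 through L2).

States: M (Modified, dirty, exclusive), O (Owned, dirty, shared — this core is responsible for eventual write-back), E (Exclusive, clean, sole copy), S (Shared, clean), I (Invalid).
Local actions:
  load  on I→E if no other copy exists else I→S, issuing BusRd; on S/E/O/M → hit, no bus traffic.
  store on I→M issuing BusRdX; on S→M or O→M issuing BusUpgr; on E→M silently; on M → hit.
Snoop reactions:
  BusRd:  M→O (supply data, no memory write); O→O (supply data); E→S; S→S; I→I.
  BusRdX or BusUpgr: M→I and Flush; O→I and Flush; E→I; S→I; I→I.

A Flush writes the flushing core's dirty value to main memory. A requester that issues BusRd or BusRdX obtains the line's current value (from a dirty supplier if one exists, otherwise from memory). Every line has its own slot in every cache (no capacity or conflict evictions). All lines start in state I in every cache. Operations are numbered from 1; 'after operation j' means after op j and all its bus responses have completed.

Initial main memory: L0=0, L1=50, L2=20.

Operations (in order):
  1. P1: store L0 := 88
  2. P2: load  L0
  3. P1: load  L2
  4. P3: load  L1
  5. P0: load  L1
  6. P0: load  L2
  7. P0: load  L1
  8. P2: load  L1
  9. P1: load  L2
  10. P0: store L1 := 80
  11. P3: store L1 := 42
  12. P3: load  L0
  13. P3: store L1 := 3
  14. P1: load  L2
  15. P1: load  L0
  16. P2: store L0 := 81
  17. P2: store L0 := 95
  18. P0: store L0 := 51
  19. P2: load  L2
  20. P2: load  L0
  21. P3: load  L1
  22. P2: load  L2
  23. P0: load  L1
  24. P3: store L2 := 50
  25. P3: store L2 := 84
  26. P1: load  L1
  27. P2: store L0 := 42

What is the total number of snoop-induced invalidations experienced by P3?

step 1: P1: store L0 := 88  ⟶  IMII  (L0)  txn=BusRdX  M[L0]=0
step 2: P2: load  L0  ⟶  IOSI  (L0)  txn=BusRd  M[L0]=0
step 3: P1: load  L2  ⟶  IEII  (L2)  txn=BusRd  M[L2]=20
step 4: P3: load  L1  ⟶  IIIE  (L1)  txn=BusRd  M[L1]=50
step 5: P0: load  L1  ⟶  SIIS  (L1)  txn=BusRd  M[L1]=50
step 6: P0: load  L2  ⟶  SSII  (L2)  txn=BusRd  M[L2]=20
step 7: P0: load  L1  ⟶  SIIS  (L1)  txn=∅  M[L1]=50
step 8: P2: load  L1  ⟶  SISS  (L1)  txn=BusRd  M[L1]=50
step 9: P1: load  L2  ⟶  SSII  (L2)  txn=∅  M[L2]=20
step 10: P0: store L1 := 80  ⟶  MIII  (L1)  txn=BusUpgr  M[L1]=50
step 11: P3: store L1 := 42  ⟶  IIIM  (L1)  txn=BusRdX+Flush  M[L1]=80
step 12: P3: load  L0  ⟶  IOSS  (L0)  txn=BusRd  M[L0]=0
step 13: P3: store L1 := 3  ⟶  IIIM  (L1)  txn=∅  M[L1]=80
step 14: P1: load  L2  ⟶  SSII  (L2)  txn=∅  M[L2]=20
step 15: P1: load  L0  ⟶  IOSS  (L0)  txn=∅  M[L0]=0
step 16: P2: store L0 := 81  ⟶  IIMI  (L0)  txn=BusUpgr+Flush  M[L0]=88
step 17: P2: store L0 := 95  ⟶  IIMI  (L0)  txn=∅  M[L0]=88
step 18: P0: store L0 := 51  ⟶  MIII  (L0)  txn=BusRdX+Flush  M[L0]=95
step 19: P2: load  L2  ⟶  SSSI  (L2)  txn=BusRd  M[L2]=20
step 20: P2: load  L0  ⟶  OISI  (L0)  txn=BusRd  M[L0]=95
step 21: P3: load  L1  ⟶  IIIM  (L1)  txn=∅  M[L1]=80
step 22: P2: load  L2  ⟶  SSSI  (L2)  txn=∅  M[L2]=20
step 23: P0: load  L1  ⟶  SIIO  (L1)  txn=BusRd  M[L1]=80
step 24: P3: store L2 := 50  ⟶  IIIM  (L2)  txn=BusRdX  M[L2]=20
step 25: P3: store L2 := 84  ⟶  IIIM  (L2)  txn=∅  M[L2]=20
step 26: P1: load  L1  ⟶  SSIO  (L1)  txn=BusRd  M[L1]=80
step 27: P2: store L0 := 42  ⟶  IIMI  (L0)  txn=BusUpgr+Flush  M[L0]=51

invalidations = 2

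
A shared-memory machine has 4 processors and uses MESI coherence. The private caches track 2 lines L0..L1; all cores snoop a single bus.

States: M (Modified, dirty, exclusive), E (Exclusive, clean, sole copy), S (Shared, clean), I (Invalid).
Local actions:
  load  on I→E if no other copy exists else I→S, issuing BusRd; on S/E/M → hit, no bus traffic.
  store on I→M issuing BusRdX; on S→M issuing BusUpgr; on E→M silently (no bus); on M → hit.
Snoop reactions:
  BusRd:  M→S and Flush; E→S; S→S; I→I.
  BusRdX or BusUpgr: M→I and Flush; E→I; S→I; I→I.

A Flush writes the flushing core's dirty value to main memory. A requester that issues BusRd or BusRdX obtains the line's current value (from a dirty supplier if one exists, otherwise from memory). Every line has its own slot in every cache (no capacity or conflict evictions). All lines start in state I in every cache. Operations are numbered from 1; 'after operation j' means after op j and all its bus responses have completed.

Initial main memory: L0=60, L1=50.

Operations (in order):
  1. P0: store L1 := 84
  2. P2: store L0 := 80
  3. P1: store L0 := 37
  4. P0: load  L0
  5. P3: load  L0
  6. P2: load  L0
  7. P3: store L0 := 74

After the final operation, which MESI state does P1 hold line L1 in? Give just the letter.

step 1: P0: store L1 := 84  ⟶  MIII  (L1)  txn=BusRdX  M[L1]=50
step 2: P2: store L0 := 80  ⟶  IIMI  (L0)  txn=BusRdX  M[L0]=60
step 3: P1: store L0 := 37  ⟶  IMII  (L0)  txn=BusRdX+Flush  M[L0]=80
step 4: P0: load  L0  ⟶  SSII  (L0)  txn=BusRd+Flush  M[L0]=37
step 5: P3: load  L0  ⟶  SSIS  (L0)  txn=BusRd  M[L0]=37
step 6: P2: load  L0  ⟶  SSSS  (L0)  txn=BusRd  M[L0]=37
step 7: P3: store L0 := 74  ⟶  IIIM  (L0)  txn=BusUpgr  M[L0]=37

state = I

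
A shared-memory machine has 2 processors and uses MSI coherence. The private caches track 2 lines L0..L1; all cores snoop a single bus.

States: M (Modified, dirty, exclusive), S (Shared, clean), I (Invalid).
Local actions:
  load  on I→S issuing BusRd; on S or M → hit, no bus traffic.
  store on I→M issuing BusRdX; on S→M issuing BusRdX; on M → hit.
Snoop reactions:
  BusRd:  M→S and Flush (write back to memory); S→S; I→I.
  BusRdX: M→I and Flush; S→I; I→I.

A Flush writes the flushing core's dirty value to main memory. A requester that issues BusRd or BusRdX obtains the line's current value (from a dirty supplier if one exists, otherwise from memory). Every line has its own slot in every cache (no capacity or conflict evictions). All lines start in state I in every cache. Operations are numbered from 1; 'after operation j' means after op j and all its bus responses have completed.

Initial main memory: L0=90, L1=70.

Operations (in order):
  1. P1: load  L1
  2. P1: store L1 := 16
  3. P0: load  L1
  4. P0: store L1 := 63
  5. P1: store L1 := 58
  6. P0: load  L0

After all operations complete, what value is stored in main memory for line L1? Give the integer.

memory[L1] = 63

  op1 P1: load  L1 → I/S on L1; bus BusRd; mem=70
  op2 P1: store L1 := 16 → I/M on L1; bus BusRdX; mem=70
  op3 P0: load  L1 → S/S on L1; bus BusRd Flush; mem=16
  op4 P0: store L1 := 63 → M/I on L1; bus BusRdX; mem=16
  op5 P1: store L1 := 58 → I/M on L1; bus BusRdX Flush; mem=63
  op6 P0: load  L0 → S/I on L0; bus BusRd; mem=90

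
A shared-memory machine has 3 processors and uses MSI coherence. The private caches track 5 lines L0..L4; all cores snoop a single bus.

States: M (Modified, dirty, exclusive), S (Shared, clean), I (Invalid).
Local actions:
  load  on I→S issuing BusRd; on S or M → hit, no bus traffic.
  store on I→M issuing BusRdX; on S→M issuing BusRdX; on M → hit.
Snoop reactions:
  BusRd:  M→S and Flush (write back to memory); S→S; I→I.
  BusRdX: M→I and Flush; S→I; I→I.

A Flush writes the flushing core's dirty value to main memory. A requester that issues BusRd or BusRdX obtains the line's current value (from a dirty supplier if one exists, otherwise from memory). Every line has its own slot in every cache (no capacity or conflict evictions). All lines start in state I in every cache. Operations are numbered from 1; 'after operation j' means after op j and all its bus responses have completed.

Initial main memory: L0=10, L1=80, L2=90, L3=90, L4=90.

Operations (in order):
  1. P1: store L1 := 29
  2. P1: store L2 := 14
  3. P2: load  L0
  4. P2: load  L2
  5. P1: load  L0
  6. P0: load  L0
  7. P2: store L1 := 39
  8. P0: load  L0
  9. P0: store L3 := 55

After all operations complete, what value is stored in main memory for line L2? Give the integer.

  op1 P1: store L1 := 29 → I/M/I on L1; bus BusRdX; mem=80
  op2 P1: store L2 := 14 → I/M/I on L2; bus BusRdX; mem=90
  op3 P2: load  L0 → I/I/S on L0; bus BusRd; mem=10
  op4 P2: load  L2 → I/S/S on L2; bus BusRd Flush; mem=14
  op5 P1: load  L0 → I/S/S on L0; bus BusRd; mem=10
  op6 P0: load  L0 → S/S/S on L0; bus BusRd; mem=10
  op7 P2: store L1 := 39 → I/I/M on L1; bus BusRdX Flush; mem=29
  op8 P0: load  L0 → S/S/S on L0; bus (none); mem=10
  op9 P0: store L3 := 55 → M/I/I on L3; bus BusRdX; mem=90

memory[L2] = 14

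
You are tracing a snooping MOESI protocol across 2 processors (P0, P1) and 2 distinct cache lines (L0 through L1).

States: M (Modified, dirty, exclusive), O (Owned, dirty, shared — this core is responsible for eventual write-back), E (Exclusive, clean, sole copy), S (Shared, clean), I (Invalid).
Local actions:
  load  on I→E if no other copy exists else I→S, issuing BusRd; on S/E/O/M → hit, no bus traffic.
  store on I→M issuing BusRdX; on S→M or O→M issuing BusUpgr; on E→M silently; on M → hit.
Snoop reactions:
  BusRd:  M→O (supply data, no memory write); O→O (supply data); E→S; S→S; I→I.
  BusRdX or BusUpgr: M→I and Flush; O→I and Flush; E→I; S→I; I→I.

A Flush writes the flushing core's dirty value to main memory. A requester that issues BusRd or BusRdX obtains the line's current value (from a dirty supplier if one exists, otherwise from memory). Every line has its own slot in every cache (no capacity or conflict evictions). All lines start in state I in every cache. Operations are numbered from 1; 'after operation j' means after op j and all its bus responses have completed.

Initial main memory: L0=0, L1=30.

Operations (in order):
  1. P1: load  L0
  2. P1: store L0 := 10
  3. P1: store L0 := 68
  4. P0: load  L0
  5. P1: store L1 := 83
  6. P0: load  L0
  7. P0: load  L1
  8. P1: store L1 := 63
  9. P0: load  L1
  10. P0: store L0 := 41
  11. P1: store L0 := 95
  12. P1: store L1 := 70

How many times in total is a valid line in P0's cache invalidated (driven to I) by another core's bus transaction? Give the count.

  op1 P1: load  L0 → I/E on L0; bus BusRd; mem=0
  op2 P1: store L0 := 10 → I/M on L0; bus (none); mem=0
  op3 P1: store L0 := 68 → I/M on L0; bus (none); mem=0
  op4 P0: load  L0 → S/O on L0; bus BusRd; mem=0
  op5 P1: store L1 := 83 → I/M on L1; bus BusRdX; mem=30
  op6 P0: load  L0 → S/O on L0; bus (none); mem=0
  op7 P0: load  L1 → S/O on L1; bus BusRd; mem=30
  op8 P1: store L1 := 63 → I/M on L1; bus BusUpgr; mem=30
  op9 P0: load  L1 → S/O on L1; bus BusRd; mem=30
  op10 P0: store L0 := 41 → M/I on L0; bus BusUpgr Flush; mem=68
  op11 P1: store L0 := 95 → I/M on L0; bus BusRdX Flush; mem=41
  op12 P1: store L1 := 70 → I/M on L1; bus BusUpgr; mem=30

invalidations = 3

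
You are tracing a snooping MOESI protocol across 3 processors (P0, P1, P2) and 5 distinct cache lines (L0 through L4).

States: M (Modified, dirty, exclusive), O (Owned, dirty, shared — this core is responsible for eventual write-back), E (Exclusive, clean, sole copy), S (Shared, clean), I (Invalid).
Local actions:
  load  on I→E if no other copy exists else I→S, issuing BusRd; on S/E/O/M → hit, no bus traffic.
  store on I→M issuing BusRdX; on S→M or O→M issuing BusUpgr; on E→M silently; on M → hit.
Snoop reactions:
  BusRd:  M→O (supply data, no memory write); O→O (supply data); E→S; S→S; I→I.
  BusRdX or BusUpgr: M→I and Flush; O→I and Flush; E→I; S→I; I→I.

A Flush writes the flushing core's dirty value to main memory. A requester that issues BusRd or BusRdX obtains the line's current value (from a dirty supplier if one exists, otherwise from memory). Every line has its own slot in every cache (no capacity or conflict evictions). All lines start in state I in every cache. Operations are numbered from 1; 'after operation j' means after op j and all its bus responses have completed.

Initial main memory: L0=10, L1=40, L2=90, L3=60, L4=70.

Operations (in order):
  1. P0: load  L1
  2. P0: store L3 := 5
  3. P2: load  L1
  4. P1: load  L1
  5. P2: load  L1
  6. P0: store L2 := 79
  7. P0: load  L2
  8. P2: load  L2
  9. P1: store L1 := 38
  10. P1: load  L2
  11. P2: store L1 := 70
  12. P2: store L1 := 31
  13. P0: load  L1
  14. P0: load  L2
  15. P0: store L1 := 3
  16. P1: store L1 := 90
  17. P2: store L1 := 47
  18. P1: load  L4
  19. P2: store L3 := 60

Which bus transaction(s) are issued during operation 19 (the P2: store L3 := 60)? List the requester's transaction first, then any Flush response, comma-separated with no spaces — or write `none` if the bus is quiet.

bus = BusRdX,Flush

1. P0: load  L1  bus=[BusRd]  L1: P0=E P1=I P2=I  mem[L1]=40
2. P0: store L3 := 5  bus=[BusRdX]  L3: P0=M P1=I P2=I  mem[L3]=60
3. P2: load  L1  bus=[BusRd]  L1: P0=S P1=I P2=S  mem[L1]=40
4. P1: load  L1  bus=[BusRd]  L1: P0=S P1=S P2=S  mem[L1]=40
5. P2: load  L1  bus=[-]  L1: P0=S P1=S P2=S  mem[L1]=40
6. P0: store L2 := 79  bus=[BusRdX]  L2: P0=M P1=I P2=I  mem[L2]=90
7. P0: load  L2  bus=[-]  L2: P0=M P1=I P2=I  mem[L2]=90
8. P2: load  L2  bus=[BusRd]  L2: P0=O P1=I P2=S  mem[L2]=90
9. P1: store L1 := 38  bus=[BusUpgr]  L1: P0=I P1=M P2=I  mem[L1]=40
10. P1: load  L2  bus=[BusRd]  L2: P0=O P1=S P2=S  mem[L2]=90
11. P2: store L1 := 70  bus=[BusRdX,Flush]  L1: P0=I P1=I P2=M  mem[L1]=38
12. P2: store L1 := 31  bus=[-]  L1: P0=I P1=I P2=M  mem[L1]=38
13. P0: load  L1  bus=[BusRd]  L1: P0=S P1=I P2=O  mem[L1]=38
14. P0: load  L2  bus=[-]  L2: P0=O P1=S P2=S  mem[L2]=90
15. P0: store L1 := 3  bus=[BusUpgr,Flush]  L1: P0=M P1=I P2=I  mem[L1]=31
16. P1: store L1 := 90  bus=[BusRdX,Flush]  L1: P0=I P1=M P2=I  mem[L1]=3
17. P2: store L1 := 47  bus=[BusRdX,Flush]  L1: P0=I P1=I P2=M  mem[L1]=90
18. P1: load  L4  bus=[BusRd]  L4: P0=I P1=E P2=I  mem[L4]=70
19. P2: store L3 := 60  bus=[BusRdX,Flush]  L3: P0=I P1=I P2=M  mem[L3]=5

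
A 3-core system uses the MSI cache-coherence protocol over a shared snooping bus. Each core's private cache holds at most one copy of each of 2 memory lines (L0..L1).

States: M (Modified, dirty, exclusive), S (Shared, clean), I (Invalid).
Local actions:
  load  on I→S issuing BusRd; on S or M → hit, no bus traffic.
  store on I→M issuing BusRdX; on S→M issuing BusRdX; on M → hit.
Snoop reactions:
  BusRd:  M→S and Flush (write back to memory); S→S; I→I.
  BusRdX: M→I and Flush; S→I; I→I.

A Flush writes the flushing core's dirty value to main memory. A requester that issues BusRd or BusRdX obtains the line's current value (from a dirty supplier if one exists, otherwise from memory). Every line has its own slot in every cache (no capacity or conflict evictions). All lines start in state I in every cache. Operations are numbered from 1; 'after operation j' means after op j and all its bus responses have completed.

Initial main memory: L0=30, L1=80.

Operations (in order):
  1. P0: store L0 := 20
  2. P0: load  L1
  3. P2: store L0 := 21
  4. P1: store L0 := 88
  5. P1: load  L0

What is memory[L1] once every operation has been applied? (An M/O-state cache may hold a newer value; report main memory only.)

[1] P0: store L0 := 20 | P0:M(20), P1:I, P2:I | bus: BusRdX
[2] P0: load  L1 | P0:S(80), P1:I, P2:I | bus: BusRd
[3] P2: store L0 := 21 | P0:I, P1:I, P2:M(21) | bus: BusRdX,Flush
[4] P1: store L0 := 88 | P0:I, P1:M(88), P2:I | bus: BusRdX,Flush
[5] P1: load  L0 | P0:I, P1:M(88), P2:I | bus: none

memory[L1] = 80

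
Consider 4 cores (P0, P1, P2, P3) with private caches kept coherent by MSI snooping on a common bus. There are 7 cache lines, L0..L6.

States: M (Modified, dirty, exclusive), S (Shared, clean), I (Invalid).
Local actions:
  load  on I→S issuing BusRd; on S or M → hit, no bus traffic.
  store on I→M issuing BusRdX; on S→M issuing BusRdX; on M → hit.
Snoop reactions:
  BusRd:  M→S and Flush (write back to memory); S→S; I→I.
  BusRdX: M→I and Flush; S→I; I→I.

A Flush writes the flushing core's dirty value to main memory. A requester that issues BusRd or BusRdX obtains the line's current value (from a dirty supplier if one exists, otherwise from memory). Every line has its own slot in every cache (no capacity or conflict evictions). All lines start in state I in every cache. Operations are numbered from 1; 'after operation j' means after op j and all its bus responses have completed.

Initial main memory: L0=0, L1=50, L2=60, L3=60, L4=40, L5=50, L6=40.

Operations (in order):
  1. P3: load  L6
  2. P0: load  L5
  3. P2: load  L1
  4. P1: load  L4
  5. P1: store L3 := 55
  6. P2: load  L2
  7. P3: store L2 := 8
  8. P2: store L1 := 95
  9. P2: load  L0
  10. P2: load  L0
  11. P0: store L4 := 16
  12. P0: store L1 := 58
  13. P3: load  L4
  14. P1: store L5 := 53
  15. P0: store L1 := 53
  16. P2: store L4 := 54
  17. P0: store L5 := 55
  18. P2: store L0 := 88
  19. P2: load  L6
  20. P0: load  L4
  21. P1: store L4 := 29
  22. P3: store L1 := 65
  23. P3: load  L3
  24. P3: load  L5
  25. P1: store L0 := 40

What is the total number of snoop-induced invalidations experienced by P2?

step 1: P3: load  L6  ⟶  IIIS  (L6)  txn=BusRd  M[L6]=40
step 2: P0: load  L5  ⟶  SIII  (L5)  txn=BusRd  M[L5]=50
step 3: P2: load  L1  ⟶  IISI  (L1)  txn=BusRd  M[L1]=50
step 4: P1: load  L4  ⟶  ISII  (L4)  txn=BusRd  M[L4]=40
step 5: P1: store L3 := 55  ⟶  IMII  (L3)  txn=BusRdX  M[L3]=60
step 6: P2: load  L2  ⟶  IISI  (L2)  txn=BusRd  M[L2]=60
step 7: P3: store L2 := 8  ⟶  IIIM  (L2)  txn=BusRdX  M[L2]=60
step 8: P2: store L1 := 95  ⟶  IIMI  (L1)  txn=BusRdX  M[L1]=50
step 9: P2: load  L0  ⟶  IISI  (L0)  txn=BusRd  M[L0]=0
step 10: P2: load  L0  ⟶  IISI  (L0)  txn=∅  M[L0]=0
step 11: P0: store L4 := 16  ⟶  MIII  (L4)  txn=BusRdX  M[L4]=40
step 12: P0: store L1 := 58  ⟶  MIII  (L1)  txn=BusRdX+Flush  M[L1]=95
step 13: P3: load  L4  ⟶  SIIS  (L4)  txn=BusRd+Flush  M[L4]=16
step 14: P1: store L5 := 53  ⟶  IMII  (L5)  txn=BusRdX  M[L5]=50
step 15: P0: store L1 := 53  ⟶  MIII  (L1)  txn=∅  M[L1]=95
step 16: P2: store L4 := 54  ⟶  IIMI  (L4)  txn=BusRdX  M[L4]=16
step 17: P0: store L5 := 55  ⟶  MIII  (L5)  txn=BusRdX+Flush  M[L5]=53
step 18: P2: store L0 := 88  ⟶  IIMI  (L0)  txn=BusRdX  M[L0]=0
step 19: P2: load  L6  ⟶  IISS  (L6)  txn=BusRd  M[L6]=40
step 20: P0: load  L4  ⟶  SISI  (L4)  txn=BusRd+Flush  M[L4]=54
step 21: P1: store L4 := 29  ⟶  IMII  (L4)  txn=BusRdX  M[L4]=54
step 22: P3: store L1 := 65  ⟶  IIIM  (L1)  txn=BusRdX+Flush  M[L1]=53
step 23: P3: load  L3  ⟶  ISIS  (L3)  txn=BusRd+Flush  M[L3]=55
step 24: P3: load  L5  ⟶  SIIS  (L5)  txn=BusRd+Flush  M[L5]=55
step 25: P1: store L0 := 40  ⟶  IMII  (L0)  txn=BusRdX+Flush  M[L0]=88

invalidations = 4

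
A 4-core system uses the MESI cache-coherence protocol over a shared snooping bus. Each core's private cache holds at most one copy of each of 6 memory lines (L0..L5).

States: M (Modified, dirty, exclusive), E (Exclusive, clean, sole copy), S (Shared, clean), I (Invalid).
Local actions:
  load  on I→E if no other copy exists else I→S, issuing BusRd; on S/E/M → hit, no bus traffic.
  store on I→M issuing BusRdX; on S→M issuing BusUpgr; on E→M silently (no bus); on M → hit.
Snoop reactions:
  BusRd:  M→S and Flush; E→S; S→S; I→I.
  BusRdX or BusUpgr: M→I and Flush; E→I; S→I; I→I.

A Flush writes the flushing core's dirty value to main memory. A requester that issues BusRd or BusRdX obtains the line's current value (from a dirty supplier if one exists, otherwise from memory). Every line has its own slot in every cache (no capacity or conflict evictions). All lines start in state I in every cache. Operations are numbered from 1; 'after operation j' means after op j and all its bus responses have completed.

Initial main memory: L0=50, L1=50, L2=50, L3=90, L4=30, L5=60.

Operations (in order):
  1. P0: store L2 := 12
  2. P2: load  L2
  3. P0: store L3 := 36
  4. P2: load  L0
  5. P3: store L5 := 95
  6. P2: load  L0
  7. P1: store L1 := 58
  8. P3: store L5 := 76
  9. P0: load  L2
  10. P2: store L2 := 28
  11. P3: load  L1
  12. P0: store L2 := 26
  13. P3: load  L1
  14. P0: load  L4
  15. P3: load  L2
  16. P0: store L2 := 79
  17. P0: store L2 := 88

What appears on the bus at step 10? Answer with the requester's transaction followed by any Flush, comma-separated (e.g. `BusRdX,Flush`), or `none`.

bus = BusUpgr

[1] P0: store L2 := 12 | P0:M(12), P1:I, P2:I, P3:I | bus: BusRdX
[2] P2: load  L2 | P0:S(12), P1:I, P2:S(12), P3:I | bus: BusRd,Flush
[3] P0: store L3 := 36 | P0:M(36), P1:I, P2:I, P3:I | bus: BusRdX
[4] P2: load  L0 | P0:I, P1:I, P2:E(50), P3:I | bus: BusRd
[5] P3: store L5 := 95 | P0:I, P1:I, P2:I, P3:M(95) | bus: BusRdX
[6] P2: load  L0 | P0:I, P1:I, P2:E(50), P3:I | bus: none
[7] P1: store L1 := 58 | P0:I, P1:M(58), P2:I, P3:I | bus: BusRdX
[8] P3: store L5 := 76 | P0:I, P1:I, P2:I, P3:M(76) | bus: none
[9] P0: load  L2 | P0:S(12), P1:I, P2:S(12), P3:I | bus: none
[10] P2: store L2 := 28 | P0:I, P1:I, P2:M(28), P3:I | bus: BusUpgr
[11] P3: load  L1 | P0:I, P1:S(58), P2:I, P3:S(58) | bus: BusRd,Flush
[12] P0: store L2 := 26 | P0:M(26), P1:I, P2:I, P3:I | bus: BusRdX,Flush
[13] P3: load  L1 | P0:I, P1:S(58), P2:I, P3:S(58) | bus: none
[14] P0: load  L4 | P0:E(30), P1:I, P2:I, P3:I | bus: BusRd
[15] P3: load  L2 | P0:S(26), P1:I, P2:I, P3:S(26) | bus: BusRd,Flush
[16] P0: store L2 := 79 | P0:M(79), P1:I, P2:I, P3:I | bus: BusUpgr
[17] P0: store L2 := 88 | P0:M(88), P1:I, P2:I, P3:I | bus: none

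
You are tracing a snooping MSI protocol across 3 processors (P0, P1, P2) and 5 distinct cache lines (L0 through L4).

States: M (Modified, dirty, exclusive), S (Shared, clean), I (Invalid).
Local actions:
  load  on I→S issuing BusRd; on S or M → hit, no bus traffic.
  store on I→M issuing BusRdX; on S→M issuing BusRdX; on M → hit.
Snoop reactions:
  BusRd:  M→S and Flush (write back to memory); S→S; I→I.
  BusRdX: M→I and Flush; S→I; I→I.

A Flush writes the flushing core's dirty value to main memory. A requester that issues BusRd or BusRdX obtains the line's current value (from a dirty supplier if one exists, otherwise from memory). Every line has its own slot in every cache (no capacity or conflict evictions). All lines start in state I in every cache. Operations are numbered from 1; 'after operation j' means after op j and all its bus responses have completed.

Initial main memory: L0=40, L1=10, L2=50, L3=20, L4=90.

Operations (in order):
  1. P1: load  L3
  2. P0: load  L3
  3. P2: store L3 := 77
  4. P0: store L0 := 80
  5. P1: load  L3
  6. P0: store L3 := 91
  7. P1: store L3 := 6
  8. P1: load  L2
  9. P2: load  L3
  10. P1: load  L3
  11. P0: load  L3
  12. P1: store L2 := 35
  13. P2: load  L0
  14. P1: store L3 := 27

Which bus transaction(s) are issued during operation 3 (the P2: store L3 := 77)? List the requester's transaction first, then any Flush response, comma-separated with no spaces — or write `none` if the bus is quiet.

  op1 P1: load  L3 → I/S/I on L3; bus BusRd; mem=20
  op2 P0: load  L3 → S/S/I on L3; bus BusRd; mem=20
  op3 P2: store L3 := 77 → I/I/M on L3; bus BusRdX; mem=20
  op4 P0: store L0 := 80 → M/I/I on L0; bus BusRdX; mem=40
  op5 P1: load  L3 → I/S/S on L3; bus BusRd Flush; mem=77
  op6 P0: store L3 := 91 → M/I/I on L3; bus BusRdX; mem=77
  op7 P1: store L3 := 6 → I/M/I on L3; bus BusRdX Flush; mem=91
  op8 P1: load  L2 → I/S/I on L2; bus BusRd; mem=50
  op9 P2: load  L3 → I/S/S on L3; bus BusRd Flush; mem=6
  op10 P1: load  L3 → I/S/S on L3; bus (none); mem=6
  op11 P0: load  L3 → S/S/S on L3; bus BusRd; mem=6
  op12 P1: store L2 := 35 → I/M/I on L2; bus BusRdX; mem=50
  op13 P2: load  L0 → S/I/S on L0; bus BusRd Flush; mem=80
  op14 P1: store L3 := 27 → I/M/I on L3; bus BusRdX; mem=6

bus = BusRdX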